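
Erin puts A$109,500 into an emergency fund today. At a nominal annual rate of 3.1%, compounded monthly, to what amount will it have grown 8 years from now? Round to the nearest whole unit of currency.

A$140,275

Periodic rate i = 0.031/12 = 0.00258333; n = 8 × 12 = 96 periods.
109,500 × (1+0.00258333)^96 = 109,500 × 1.281050 = 140,274.9979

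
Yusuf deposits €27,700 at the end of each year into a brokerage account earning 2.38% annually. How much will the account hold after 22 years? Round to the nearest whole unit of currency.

Accumulation factor s(22|0.0238) = 28.477785; FV = 27700 × 28.477785 = 788,834.6357

€788,835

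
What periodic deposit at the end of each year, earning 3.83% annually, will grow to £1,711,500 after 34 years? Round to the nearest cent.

PMT = 1.7115e+06 / ( [(1+0.0383)^34 − 1] / 0.0383 ) = 1.7115e+06 / 67.598683 = 25,318.5405

£25,318.54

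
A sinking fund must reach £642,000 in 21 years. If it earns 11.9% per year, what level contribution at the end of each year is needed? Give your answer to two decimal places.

£7,955.58

FV-annuity factor = 80.698106; PMT = 642000 / 80.698106 = 7,955.5771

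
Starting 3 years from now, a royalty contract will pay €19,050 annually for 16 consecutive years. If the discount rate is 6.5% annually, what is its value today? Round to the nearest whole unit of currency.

PV at t=2 (ordinary 16-year annuity): 19050 × a(16|0.065) = 19050 × 9.767764 = 186,075.9077
PV₀ = 186,075.9077 / (1+0.065)^2 = 186,075.9077 / 1.134225 = 164,055.5513

€164,056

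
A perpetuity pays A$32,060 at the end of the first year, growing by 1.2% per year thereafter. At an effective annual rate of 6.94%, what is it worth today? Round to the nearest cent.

PV = D₁/(r − g) = 32060/(0.0694 − 0.012) = 558,536.5854

A$558,536.59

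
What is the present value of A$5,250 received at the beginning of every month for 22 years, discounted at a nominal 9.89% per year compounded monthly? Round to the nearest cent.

With 12 periods per year: i = 0.00824167, n = 264.
PV = 5250 × [1 − (1+0.00824167)^(−264)] / 0.00824167 × (1+i) = 5250 × 108.323191 = 568,696.7539
(Beginning-of-period payments → annuity-due factor ×(1+i).)

A$568,696.75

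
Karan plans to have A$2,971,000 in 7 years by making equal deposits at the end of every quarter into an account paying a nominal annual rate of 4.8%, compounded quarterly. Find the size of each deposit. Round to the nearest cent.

A$89,906.99

i = 0.048/4 = 0.012 per quarter; n = 7·4 = 28.
FV-annuity factor = 33.045260; PMT = 2.971e+06 / 33.045260 = 89,906.9939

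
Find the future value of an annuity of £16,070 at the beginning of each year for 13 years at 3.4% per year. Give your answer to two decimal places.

£266,070.10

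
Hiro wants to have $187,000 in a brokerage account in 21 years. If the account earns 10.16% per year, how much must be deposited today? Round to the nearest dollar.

PV = 187,000 / (1 + 0.1016)^21 = 187,000 / 7.629612 = 24,509.7643

$24,510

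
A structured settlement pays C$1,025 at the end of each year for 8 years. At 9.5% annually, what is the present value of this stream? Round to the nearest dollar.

C$5,569

Annuity factor a(8|0.095) = 5.433436; PV = 1025 × 5.433436 = 5,569.2717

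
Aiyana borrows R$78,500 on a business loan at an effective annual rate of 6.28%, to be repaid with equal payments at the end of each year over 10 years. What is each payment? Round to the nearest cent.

R$10,807.57

PMT = 78500 / ( [1 − (1+0.0628)^(−10)] / 0.0628 ) = 78500 / 7.263427 = 10,807.5704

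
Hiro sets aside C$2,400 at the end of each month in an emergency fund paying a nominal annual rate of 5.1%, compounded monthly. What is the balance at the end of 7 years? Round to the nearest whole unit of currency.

i = 0.051/12 = 0.00425 per month; n = 7·12 = 84.
FV = 2400 × [(1+0.00425)^84 − 1] / 0.00425 = 2400 × 100.695350 = 241,668.8404

C$241,669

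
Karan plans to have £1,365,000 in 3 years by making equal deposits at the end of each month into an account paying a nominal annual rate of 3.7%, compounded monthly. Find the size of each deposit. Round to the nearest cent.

£35,909.58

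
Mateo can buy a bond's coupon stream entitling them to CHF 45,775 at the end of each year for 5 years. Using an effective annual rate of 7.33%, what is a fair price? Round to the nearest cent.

PV = 45775 × [1 − (1+0.0733)^(−5)] / 0.0733 = 45775 × 4.064222 = 186,039.7595

CHF 186,039.76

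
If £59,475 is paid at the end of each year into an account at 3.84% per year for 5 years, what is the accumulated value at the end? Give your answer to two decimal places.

£321,107.36

FV = PMT · [(1+i)^n − 1] / i = 59475 · 5.399031 = 321,107.3622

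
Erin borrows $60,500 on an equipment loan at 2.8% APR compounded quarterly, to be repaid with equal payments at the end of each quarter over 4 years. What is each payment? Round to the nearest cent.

$4,010.16

With 4 periods per year: i = 0.007, n = 16.
PMT = 60500 / ( [1 − (1+0.007)^(−16)] / 0.007 ) = 60500 / 15.086691 = 4,010.1571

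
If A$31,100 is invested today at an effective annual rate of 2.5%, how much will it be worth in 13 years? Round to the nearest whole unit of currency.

FV = PV·(1+i)^n = 31,100 × 1.378511 = 42,871.6935

A$42,872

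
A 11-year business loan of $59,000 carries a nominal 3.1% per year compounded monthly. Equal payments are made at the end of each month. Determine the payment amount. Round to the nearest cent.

$528.07

With 12 periods per year: i = 0.00258333, n = 132.
PMT = 59000 / ( [1 − (1+0.00258333)^(−132)] / 0.00258333 ) = 59000 / 111.727111 = 528.0724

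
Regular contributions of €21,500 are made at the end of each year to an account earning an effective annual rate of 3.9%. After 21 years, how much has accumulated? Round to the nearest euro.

FV = PMT · [(1+i)^n − 1] / i = 21500 · 31.620365 = 679,837.8494

€679,838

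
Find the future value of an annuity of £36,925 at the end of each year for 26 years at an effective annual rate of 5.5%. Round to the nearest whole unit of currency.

£2,029,619

FV = 36925 × [(1+0.055)^26 − 1] / 0.055 = 36925 × 54.965981 = 2,029,618.8302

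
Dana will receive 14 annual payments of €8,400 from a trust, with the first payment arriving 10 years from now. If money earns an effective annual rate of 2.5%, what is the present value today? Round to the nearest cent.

€78,634.46

Value one period before first payment (t=9): 8400 × [1 − (1+0.025)^(−14)] / 0.025 = 8400 × 11.690912 = 98,203.6622
Discount back 9 years: 98,203.6622 × (1+0.025)^(−9) = 98,203.6622 × 0.800728 = 78,634.4576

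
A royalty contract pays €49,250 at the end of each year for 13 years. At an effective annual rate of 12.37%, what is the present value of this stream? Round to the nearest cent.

€310,726.54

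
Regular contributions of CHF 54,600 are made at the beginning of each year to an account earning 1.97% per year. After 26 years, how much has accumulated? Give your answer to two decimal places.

CHF 1,867,163.38

Accumulation factor s(26|0.0197) × (1+i) = 34.197131; FV = 54600 × 34.197131 = 1,867,163.3780
(Beginning-of-period payments → annuity-due factor ×(1+i).)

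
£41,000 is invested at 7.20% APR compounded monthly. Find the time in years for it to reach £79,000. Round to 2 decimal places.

Periodic rate i = 0.072/12 = 0.006.
n = ln(79000/41000) / ln(1+0.006) = ln(1.92683) / 0.005982 = 109.6402 months
= 109.6402/12 years

9.14 years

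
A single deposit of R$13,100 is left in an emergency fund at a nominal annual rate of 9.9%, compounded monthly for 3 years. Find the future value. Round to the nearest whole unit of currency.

R$17,609

i = 0.099/12 = 0.00825 per month; n = 3·12 = 36.
13,100 × (1+0.00825)^36 = 13,100 × 1.344177 = 17,608.7124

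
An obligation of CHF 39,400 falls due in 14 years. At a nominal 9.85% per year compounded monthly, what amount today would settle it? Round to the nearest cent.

i = 0.0985/12 = 0.00820833 per month; n = 14·12 = 168.
PV = 39,400 / (1 + 0.00820833)^168 = 39,400 / 3.948640 = 9,978.1198

CHF 9,978.12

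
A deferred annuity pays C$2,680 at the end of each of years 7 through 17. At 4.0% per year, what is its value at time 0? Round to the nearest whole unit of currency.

C$18,555

PV at t=6 (ordinary 11-year annuity): 2680 × a(11|0.04) = 2680 × 8.760477 = 23,478.0776
Discount back 6 years: 23,478.0776 × (1+0.04)^(−6) = 23,478.0776 × 0.790315 = 18,555.0658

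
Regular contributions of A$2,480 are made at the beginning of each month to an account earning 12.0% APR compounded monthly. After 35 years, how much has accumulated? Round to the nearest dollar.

A$16,108,267

i = 0.12/12 = 0.01 per month; n = 35·12 = 420.
FV = PMT · [(1+i)^n − 1] / i × (1+i) = 2480 · 6495.269066 = 16,108,267.2841
(annuity-due: payments at period start, so ×(1+i).)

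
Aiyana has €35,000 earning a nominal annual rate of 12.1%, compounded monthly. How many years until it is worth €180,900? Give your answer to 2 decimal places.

Periodic rate i = 0.121/12 = 0.0100833.
(1+i)^n = 180900/35000 = 5.16857, so n = ln 5.16857 / ln 1.01008 = 163.7220 months
= 163.7220/12 years

13.64 years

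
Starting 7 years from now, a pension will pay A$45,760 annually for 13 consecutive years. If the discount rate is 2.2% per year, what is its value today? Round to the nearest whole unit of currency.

Value one period before first payment (t=6): 45760 × [1 − (1+0.022)^(−13)] / 0.022 = 45760 × 11.200200 = 512,521.1501
PV₀ = 512,521.1501 / (1+0.022)^6 = 512,521.1501 / 1.139477 = 449,786.5010

A$449,787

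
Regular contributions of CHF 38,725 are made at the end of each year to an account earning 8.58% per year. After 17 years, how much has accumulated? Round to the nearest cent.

CHF 1,377,818.31

FV = PMT · [(1+i)^n − 1] / i = 38725 · 35.579556 = 1,377,818.3147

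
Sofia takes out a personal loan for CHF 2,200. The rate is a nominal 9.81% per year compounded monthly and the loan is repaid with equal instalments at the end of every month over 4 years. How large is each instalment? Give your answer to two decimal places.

CHF 55.60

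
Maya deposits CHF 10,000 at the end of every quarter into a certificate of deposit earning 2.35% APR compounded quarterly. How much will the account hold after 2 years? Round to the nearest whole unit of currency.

With 4 periods per year: i = 0.005875, n = 8.
Accumulation factor s(8|0.005875) = 8.166447; FV = 10000 × 8.166447 = 81,664.4714

CHF 81,664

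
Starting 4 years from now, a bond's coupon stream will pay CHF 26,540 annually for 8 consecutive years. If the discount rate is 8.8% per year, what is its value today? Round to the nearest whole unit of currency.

PV at t=3 (ordinary 8-year annuity): 26540 × a(8|0.088) = 26540 × 5.576201 = 147,992.3706
PV₀ = 147,992.3706 / (1+0.088)^3 = 147,992.3706 / 1.287913 = 114,908.6284

CHF 114,909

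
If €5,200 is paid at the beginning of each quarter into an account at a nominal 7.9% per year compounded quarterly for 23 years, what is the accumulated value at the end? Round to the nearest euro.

€1,354,633

Periodic rate i = 0.079/4 = 0.01975; n = 23 × 4 = 92 periods.
FV = PMT · [(1+i)^n − 1] / i × (1+i) = 5200 · 260.506280 = 1,354,632.6562
(Beginning-of-period payments → annuity-due factor ×(1+i).)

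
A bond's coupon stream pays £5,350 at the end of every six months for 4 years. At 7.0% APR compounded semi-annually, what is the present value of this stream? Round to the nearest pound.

With 2 periods per year: i = 0.035, n = 8.
PV = PMT · [1 − (1+i)^(−n)] / i = 5350 · 6.873956 = 36,775.6621

£36,776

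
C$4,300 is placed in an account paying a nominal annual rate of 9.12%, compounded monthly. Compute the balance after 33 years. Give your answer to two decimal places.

C$86,214.31

With 12 periods per year: i = 0.0076, n = 396.
4,300 × (1+0.0076)^396 = 4,300 × 20.049839 = 86,214.3088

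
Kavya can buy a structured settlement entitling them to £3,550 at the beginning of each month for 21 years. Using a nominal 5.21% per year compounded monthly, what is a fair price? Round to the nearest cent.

i = 0.0521/12 = 0.00434167 per month; n = 21·12 = 252.
PV = PMT · [1 − (1+i)^(−n)] / i × (1+i) = 3550 · 153.685151 = 545,582.2847
(Beginning-of-period payments → annuity-due factor ×(1+i).)

£545,582.28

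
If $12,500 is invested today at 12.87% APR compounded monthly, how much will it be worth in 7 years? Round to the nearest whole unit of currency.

i = 0.1287/12 = 0.010725 per month; n = 7·12 = 84.
FV = 12,500 × (1 + 0.010725)^84 = 30,625.4645

$30,625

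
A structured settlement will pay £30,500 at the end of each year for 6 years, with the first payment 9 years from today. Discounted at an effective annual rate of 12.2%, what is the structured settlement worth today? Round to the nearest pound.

£49,647

Value one period before first payment (t=8): 30500 × [1 − (1+0.122)^(−6)] / 0.122 = 30500 × 4.088224 = 124,690.8260
Discount back 8 years: 124,690.8260 × (1+0.122)^(−8) = 124,690.8260 × 0.398160 = 49,646.8441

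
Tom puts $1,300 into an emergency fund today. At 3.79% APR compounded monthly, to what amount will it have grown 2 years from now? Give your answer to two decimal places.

$1,402.20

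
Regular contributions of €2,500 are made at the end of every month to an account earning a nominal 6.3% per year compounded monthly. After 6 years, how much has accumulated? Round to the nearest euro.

With 12 periods per year: i = 0.00525, n = 72.
FV = PMT · [(1+i)^n − 1] / i = 2500 · 87.222981 = 218,057.4531

€218,057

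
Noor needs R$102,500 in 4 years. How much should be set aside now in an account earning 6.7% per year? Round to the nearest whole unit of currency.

R$79,080

Discount factor = (1+0.067)^(−4) = 0.771511; PV = 102,500 × 0.771511 = 79,079.9139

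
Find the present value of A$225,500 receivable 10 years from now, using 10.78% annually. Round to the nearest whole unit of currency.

PV = 225,500 / (1 + 0.1078)^10 = 225,500 / 2.783643 = 81,008.9379

A$81,009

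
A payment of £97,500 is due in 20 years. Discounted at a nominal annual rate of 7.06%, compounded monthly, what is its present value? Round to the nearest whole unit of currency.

Periodic rate i = 0.0706/12 = 0.00588333; n = 20 × 12 = 240 periods.
PV = FV·(1+i)^(−n) = 97,500 × 0.244666 = 23,854.9034

£23,855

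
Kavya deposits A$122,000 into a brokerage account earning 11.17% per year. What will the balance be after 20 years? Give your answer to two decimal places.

A$1,014,172.77

FV = PV·(1+i)^n = 122,000 × 8.312892 = 1,014,172.7656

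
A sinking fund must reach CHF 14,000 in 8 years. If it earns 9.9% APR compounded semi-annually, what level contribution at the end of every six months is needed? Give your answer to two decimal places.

CHF 594.19

i = 0.099/2 = 0.0495 per half-year; n = 8·2 = 16.
FV-annuity factor = 23.561665; PMT = 14000 / 23.561665 = 594.1855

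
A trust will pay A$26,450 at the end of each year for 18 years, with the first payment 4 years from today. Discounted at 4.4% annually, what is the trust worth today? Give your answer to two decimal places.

PV at t=3 (ordinary 18-year annuity): 26450 × a(18|0.044) = 26450 × 12.257474 = 324,210.1779
PV₀ = 324,210.1779 / (1+0.044)^3 = 324,210.1779 / 1.137893 = 284,921.4518

A$284,921.45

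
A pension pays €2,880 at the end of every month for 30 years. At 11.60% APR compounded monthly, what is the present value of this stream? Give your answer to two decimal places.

i = 0.116/12 = 0.00966667 per month; n = 30·12 = 360.
PV = PMT · [1 − (1+i)^(−n)] / i = 2880 · 100.207593 = 288,597.8673

€288,597.87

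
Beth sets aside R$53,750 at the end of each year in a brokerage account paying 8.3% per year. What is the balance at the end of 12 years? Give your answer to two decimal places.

FV = PMT · [(1+i)^n − 1] / i = 53750 · 19.318114 = 1,038,348.6332

R$1,038,348.63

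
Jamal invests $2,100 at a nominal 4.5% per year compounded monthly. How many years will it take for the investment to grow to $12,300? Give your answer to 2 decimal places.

39.35 years

Periodic rate i = 0.045/12 = 0.00375.
(1+i)^n = 12300/2100 = 5.85714, so n = ln 5.85714 / ln 1.00375 = 472.2598 months
= 472.2598/12 years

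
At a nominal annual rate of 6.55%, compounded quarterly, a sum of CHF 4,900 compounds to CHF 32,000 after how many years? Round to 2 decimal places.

Periodic rate i = 0.0655/4 = 0.016375.
n = ln(32000/4900) / ln(1+0.016375) = ln(6.53061) / 0.016242 = 115.5312 quarters
= 115.5312/4 years

28.88 years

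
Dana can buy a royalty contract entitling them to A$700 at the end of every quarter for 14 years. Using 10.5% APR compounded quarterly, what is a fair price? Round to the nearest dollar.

Periodic rate i = 0.105/4 = 0.02625; n = 14 × 4 = 56 periods.
Annuity factor a(56|0.02625) = 29.168492; PV = 700 × 29.168492 = 20,417.9446

A$20,418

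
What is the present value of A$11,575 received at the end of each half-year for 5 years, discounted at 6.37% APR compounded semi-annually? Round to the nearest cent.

Periodic rate i = 0.0637/2 = 0.03185; n = 5 × 2 = 10 periods.
PV = 11575 × [1 − (1+0.03185)^(−10)] / 0.03185 = 11575 × 8.450229 = 97,811.4014

A$97,811.40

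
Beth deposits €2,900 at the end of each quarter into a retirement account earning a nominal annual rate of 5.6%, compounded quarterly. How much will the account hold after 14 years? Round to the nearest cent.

€244,084.52

With 4 periods per year: i = 0.014, n = 56.
FV = PMT · [(1+i)^n − 1] / i = 2900 · 84.167076 = 244,084.5205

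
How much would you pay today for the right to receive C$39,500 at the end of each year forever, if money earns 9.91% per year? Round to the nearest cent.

C$398,587.29

PV = PMT / i = 39500 / 0.0991 = 398,587.2856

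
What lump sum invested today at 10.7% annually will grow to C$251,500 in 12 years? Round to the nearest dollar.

C$74,262

PV = FV·(1+i)^(−n) = 251,500 × 0.295276 = 74,261.9825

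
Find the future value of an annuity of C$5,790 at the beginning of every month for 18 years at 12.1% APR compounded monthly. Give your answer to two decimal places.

With 12 periods per year: i = 0.0100833, n = 216.
FV = PMT · [(1+i)^n − 1] / i × (1+i) = 5790 · 774.627707 = 4,485,094.4246
(annuity-due: payments at period start, so ×(1+i).)

C$4,485,094.42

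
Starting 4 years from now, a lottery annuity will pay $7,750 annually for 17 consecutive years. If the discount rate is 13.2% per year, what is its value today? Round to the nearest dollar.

$35,557

Value one period before first payment (t=3): 7750 × [1 − (1+0.132)^(−17)] / 0.132 = 7750 × 6.655230 = 51,578.0323
PV₀ = 51,578.0323 / (1+0.132)^3 = 51,578.0323 / 1.450572 = 35,557.0309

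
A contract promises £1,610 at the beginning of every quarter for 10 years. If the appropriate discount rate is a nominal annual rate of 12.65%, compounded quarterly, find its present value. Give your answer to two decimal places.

Periodic rate i = 0.1265/4 = 0.031625; n = 10 × 4 = 40 periods.
PV = 1610 × [1 − (1+0.031625)^(−40)] / 0.031625 × (1+i) = 1610 × 23.231604 = 37,402.8823
(annuity-due: payments at period start, so ×(1+i).)

£37,402.88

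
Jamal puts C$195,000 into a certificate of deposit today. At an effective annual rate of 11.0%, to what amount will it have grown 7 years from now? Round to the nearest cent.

C$404,851.23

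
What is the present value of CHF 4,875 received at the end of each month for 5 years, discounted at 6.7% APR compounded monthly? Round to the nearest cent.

CHF 247,965.86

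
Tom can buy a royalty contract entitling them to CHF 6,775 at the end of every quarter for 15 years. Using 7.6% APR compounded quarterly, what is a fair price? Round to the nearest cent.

With 4 periods per year: i = 0.019, n = 60.
PV = 6775 × [1 − (1+0.019)^(−60)] / 0.019 = 6775 × 35.618013 = 241,312.0355

CHF 241,312.04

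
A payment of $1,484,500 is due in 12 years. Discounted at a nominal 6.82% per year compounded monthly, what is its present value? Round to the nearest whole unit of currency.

Periodic rate i = 0.0682/12 = 0.00568333; n = 12 × 12 = 144 periods.
PV = 1,484,500 / (1 + 0.00568333)^144 = 1,484,500 / 2.261624 = 656,386.7283

$656,387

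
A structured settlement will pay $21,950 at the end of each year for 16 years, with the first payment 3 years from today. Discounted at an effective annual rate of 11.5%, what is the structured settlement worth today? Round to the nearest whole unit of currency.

Value one period before first payment (t=2): 21950 × [1 − (1+0.115)^(−16)] / 0.115 = 21950 × 7.171935 = 157,423.9795
Discount back 2 years: 157,423.9795 × (1+0.115)^(−2) = 157,423.9795 × 0.804360 = 126,625.4938

$126,625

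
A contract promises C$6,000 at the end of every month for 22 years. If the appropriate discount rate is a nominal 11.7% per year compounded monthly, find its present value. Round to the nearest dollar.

C$567,885

i = 0.117/12 = 0.00975 per month; n = 22·12 = 264.
PV = 6000 × [1 − (1+0.00975)^(−264)] / 0.00975 = 6000 × 94.647554 = 567,885.3264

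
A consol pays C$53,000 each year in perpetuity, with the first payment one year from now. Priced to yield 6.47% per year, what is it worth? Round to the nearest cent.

C$819,165.38

PV = C/r = 53000/0.0647 = 819,165.3787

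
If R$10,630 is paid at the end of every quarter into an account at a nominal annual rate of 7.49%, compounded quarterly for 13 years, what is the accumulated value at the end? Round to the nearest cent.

i = 0.0749/4 = 0.018725 per quarter; n = 13·4 = 52.
Accumulation factor s(52|0.018725) = 86.728424; FV = 10630 × 86.728424 = 921,923.1467

R$921,923.15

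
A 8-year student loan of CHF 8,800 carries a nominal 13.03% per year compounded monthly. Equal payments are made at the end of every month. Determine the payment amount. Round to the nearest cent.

Periodic rate i = 0.1303/12 = 0.0108583; n = 8 × 12 = 96 periods.
Annuity-PV factor = 59.438755; PMT = 8800 / 59.438755 = 148.0516

CHF 148.05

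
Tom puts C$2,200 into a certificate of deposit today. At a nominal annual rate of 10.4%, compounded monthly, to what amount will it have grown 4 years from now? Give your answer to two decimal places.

Periodic rate i = 0.104/12 = 0.00866667; n = 4 × 12 = 48 periods.
2,200 × (1+0.00866667)^48 = 2,200 × 1.513171 = 3,328.9770

C$3,328.98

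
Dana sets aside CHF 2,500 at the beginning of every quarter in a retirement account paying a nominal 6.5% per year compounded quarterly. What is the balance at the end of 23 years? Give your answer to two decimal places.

i = 0.065/4 = 0.01625 per quarter; n = 23·4 = 92.
FV = PMT · [(1+i)^n − 1] / i × (1+i) = 2500 · 213.010377 = 532,525.9423
Payments are at the start of each period, so multiply by (1+i).

CHF 532,525.94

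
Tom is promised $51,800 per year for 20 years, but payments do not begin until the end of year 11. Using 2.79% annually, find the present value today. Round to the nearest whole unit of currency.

PV at t=10 (ordinary 20-year annuity): 51800 × a(20|0.0279) = 51800 × 15.170485 = 785,831.1381
Discount back 10 years: 785,831.1381 × (1+0.0279)^(−10) = 785,831.1381 × 0.759436 = 596,788.6747

$596,789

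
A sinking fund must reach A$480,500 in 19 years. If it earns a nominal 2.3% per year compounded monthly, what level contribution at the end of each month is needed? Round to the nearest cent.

i = 0.023/12 = 0.00191667 per month; n = 19·12 = 228.
FV-annuity factor = 285.604553; PMT = 480500 / 285.604553 = 1,682.3961

A$1,682.40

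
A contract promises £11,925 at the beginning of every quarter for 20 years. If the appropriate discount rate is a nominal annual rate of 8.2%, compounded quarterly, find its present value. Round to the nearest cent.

£476,553.91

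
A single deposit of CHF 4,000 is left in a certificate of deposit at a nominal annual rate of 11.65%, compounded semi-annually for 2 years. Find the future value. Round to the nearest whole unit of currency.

i = 0.1165/2 = 0.05825 per half-year; n = 2·2 = 4.
FV = PV·(1+i)^n = 4,000 × 1.254160 = 5,016.6419

CHF 5,017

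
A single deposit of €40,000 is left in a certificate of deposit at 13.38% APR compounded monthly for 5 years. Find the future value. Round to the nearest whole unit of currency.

€77,803

Periodic rate i = 0.1338/12 = 0.01115; n = 5 × 12 = 60 periods.
FV = PV·(1+i)^n = 40,000 × 1.945070 = 77,802.7886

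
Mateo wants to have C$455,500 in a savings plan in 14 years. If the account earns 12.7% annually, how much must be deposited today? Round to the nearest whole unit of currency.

C$85,419

PV = 455,500 / (1 + 0.127)^14 = 455,500 / 5.332549 = 85,418.8178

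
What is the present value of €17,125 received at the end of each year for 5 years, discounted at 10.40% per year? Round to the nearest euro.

PV = 17125 × [1 − (1+0.104)^(−5)] / 0.104 = 17125 × 3.752366 = 64,259.2630

€64,259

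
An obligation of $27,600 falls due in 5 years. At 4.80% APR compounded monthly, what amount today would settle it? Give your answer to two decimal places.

$21,721.32

Periodic rate i = 0.048/12 = 0.004; n = 5 × 12 = 60 periods.
Discount factor = (1+0.004)^(−60) = 0.787005; PV = 27,600 × 0.787005 = 21,721.3250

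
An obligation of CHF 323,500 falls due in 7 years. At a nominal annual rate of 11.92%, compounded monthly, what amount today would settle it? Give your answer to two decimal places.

CHF 141,022.02

i = 0.1192/12 = 0.00993333 per month; n = 7·12 = 84.
PV = 323,500 / (1 + 0.00993333)^84 = 323,500 / 2.293968 = 141,022.0216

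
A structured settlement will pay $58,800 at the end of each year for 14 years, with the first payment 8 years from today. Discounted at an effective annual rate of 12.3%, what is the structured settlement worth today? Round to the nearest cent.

Value one period before first payment (t=7): 58800 × [1 − (1+0.123)^(−14)] / 0.123 = 58800 × 6.527654 = 383,826.0627
PV₀ = 383,826.0627 / (1+0.123)^7 = 383,826.0627 / 2.252466 = 170,402.5805

$170,402.58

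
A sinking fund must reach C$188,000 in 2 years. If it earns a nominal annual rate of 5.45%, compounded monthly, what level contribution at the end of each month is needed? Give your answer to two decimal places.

i = 0.0545/12 = 0.00454167 per month; n = 2·12 = 24.
PMT = 188000 / ( [(1+0.00454167)^24 − 1] / 0.00454167 ) = 188000 / 25.296262 = 7,431.9280

C$7,431.93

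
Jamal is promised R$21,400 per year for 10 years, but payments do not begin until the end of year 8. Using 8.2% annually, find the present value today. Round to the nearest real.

Value one period before first payment (t=7): 21400 × [1 − (1+0.082)^(−10)] / 0.082 = 21400 × 6.649969 = 142,309.3338
Discount back 7 years: 142,309.3338 × (1+0.082)^(−7) = 142,309.3338 × 0.575982 = 81,967.6644

R$81,968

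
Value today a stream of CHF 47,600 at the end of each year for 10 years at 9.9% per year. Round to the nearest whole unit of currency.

CHF 293,742

PV = 47600 × [1 − (1+0.099)^(−10)] / 0.099 = 47600 × 6.171052 = 293,742.0920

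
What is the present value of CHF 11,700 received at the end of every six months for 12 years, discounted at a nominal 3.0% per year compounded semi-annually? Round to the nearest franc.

Periodic rate i = 0.03/2 = 0.015; n = 12 × 2 = 24 periods.
PV = PMT · [1 − (1+i)^(−n)] / i = 11700 · 20.030405 = 234,355.7428

CHF 234,356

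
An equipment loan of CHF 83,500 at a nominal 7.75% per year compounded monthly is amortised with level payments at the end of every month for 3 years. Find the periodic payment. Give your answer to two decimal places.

CHF 2,606.97

With 12 periods per year: i = 0.00645833, n = 36.
Annuity-PV factor = 32.029556; PMT = 83500 / 32.029556 = 2,606.9672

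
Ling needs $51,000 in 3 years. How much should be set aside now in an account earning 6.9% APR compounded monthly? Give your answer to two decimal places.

$41,488.59

With 12 periods per year: i = 0.00575, n = 36.
PV = FV·(1+i)^(−n) = 51,000 × 0.813502 = 41,488.5915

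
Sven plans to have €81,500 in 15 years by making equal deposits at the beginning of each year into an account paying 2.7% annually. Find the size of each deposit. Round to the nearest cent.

FV-annuity factor × (1+i) = 18.686504; PMT = 81500 / 18.686504 = 4,361.4365

€4,361.44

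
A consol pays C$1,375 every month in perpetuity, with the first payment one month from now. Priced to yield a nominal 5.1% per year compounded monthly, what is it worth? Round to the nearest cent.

C$323,529.41

Periodic rate i = 0.051/12 = 0.00425.
PV = PMT / i = 1375 / 0.00425 = 323,529.4118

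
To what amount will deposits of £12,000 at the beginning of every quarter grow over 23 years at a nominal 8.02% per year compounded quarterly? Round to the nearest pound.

With 4 periods per year: i = 0.02005, n = 92.
FV = PMT · [(1+i)^n − 1] / i × (1+i) = 12000 · 265.120568 = 3,181,446.8195
Payments are at the start of each period, so multiply by (1+i).

£3,181,447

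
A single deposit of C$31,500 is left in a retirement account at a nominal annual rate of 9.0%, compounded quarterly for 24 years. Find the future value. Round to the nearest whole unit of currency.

C$266,679

i = 0.09/4 = 0.0225 per quarter; n = 24·4 = 96.
FV = PV·(1+i)^n = 31,500 × 8.466003 = 266,679.0842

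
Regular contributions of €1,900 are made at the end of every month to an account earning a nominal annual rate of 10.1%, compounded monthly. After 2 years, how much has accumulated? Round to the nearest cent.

With 12 periods per year: i = 0.00841667, n = 24.
Accumulation factor s(24|0.00841667) = 26.472935; FV = 1900 × 26.472935 = 50,298.5774

€50,298.58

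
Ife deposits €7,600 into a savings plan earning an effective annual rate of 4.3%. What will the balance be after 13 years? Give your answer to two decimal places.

7,600 × (1+0.043)^13 = 7,600 × 1.728606 = 13,137.4054

€13,137.41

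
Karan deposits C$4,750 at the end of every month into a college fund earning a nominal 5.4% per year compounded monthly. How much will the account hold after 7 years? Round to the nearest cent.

C$483,577.43

With 12 periods per year: i = 0.0045, n = 84.
Accumulation factor s(84|0.0045) = 101.805776; FV = 4750 × 101.805776 = 483,577.4342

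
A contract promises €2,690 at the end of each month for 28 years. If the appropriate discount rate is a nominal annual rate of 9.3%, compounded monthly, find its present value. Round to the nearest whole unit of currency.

€321,161

Periodic rate i = 0.093/12 = 0.00775; n = 28 × 12 = 336 periods.
Annuity factor a(336|0.00775) = 119.390523; PV = 2690 × 119.390523 = 321,160.5062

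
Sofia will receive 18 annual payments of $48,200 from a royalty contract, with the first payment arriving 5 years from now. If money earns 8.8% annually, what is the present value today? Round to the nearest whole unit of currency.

$305,235

Value one period before first payment (t=4): 48200 × [1 − (1+0.088)^(−18)] / 0.088 = 48200 × 8.873649 = 427,709.8629
Discount back 4 years: 427,709.8629 × (1+0.088)^(−4) = 427,709.8629 × 0.713649 = 305,234.5452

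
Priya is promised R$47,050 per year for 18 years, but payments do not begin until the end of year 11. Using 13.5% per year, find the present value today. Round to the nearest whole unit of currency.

R$88,181

Value one period before first payment (t=10): 47050 × [1 − (1+0.135)^(−18)] / 0.135 = 47050 × 6.649283 = 312,848.7450
PV₀ = 312,848.7450 / (1+0.135)^10 = 312,848.7450 / 3.547796 = 88,181.1588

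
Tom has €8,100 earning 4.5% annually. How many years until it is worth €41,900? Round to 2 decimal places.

(1+i)^n = 41900/8100 = 5.17284, so n = ln 5.17284 / ln 1.045 = 37.3362 years

37.34 years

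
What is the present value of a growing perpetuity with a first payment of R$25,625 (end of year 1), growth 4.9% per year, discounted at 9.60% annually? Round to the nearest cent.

R$545,212.77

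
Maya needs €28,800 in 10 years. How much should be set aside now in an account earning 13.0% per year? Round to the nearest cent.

€8,484.14

PV = 28,800 / (1 + 0.13)^10 = 28,800 / 3.394567 = 8,484.1444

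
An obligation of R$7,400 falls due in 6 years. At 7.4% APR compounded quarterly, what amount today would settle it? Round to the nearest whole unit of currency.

R$4,766

Periodic rate i = 0.074/4 = 0.0185; n = 6 × 4 = 24 periods.
PV = 7,400 / (1 + 0.0185)^24 = 7,400 / 1.552619 = 4,766.1414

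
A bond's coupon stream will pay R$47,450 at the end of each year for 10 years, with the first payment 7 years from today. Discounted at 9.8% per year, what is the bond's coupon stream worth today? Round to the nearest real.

Value one period before first payment (t=6): 47450 × [1 − (1+0.098)^(−10)] / 0.098 = 47450 × 6.197717 = 294,081.6498
PV₀ = 294,081.6498 / (1+0.098)^6 = 294,081.6498 / 1.752323 = 167,823.9294

R$167,824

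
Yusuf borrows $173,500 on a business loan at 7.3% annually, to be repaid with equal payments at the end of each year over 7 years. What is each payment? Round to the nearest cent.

$32,530.98

PMT = 173500 / ( [1 − (1+0.073)^(−7)] / 0.073 ) = 173500 / 5.333377 = 32,530.9835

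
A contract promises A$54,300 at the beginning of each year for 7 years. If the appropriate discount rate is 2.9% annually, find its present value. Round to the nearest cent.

A$349,430.94

Annuity factor a(7|0.029) × (1+i) = 6.435192; PV = 54300 × 6.435192 = 349,430.9362
Payments are at the start of each period, so multiply by (1+i).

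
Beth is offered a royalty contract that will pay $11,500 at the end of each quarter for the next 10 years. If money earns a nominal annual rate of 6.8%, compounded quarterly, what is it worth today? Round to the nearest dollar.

With 4 periods per year: i = 0.017, n = 40.
PV = 11500 × [1 − (1+0.017)^(−40)] / 0.017 = 11500 × 28.851720 = 331,794.7805

$331,795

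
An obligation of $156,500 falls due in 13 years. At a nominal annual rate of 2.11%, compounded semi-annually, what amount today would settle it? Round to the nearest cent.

$119,127.32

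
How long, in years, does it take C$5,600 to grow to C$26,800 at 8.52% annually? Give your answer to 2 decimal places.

19.15 years

n = ln(26800/5600) / ln(1+0.0852) = ln(4.78571) / 0.081764 = 19.1482 years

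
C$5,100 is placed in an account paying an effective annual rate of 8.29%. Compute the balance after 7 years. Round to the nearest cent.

5,100 × (1+0.0829)^7 = 5,100 × 1.746298 = 8,906.1222

C$8,906.12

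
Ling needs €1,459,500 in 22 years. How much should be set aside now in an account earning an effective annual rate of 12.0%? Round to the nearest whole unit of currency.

€120,617

PV = 1,459,500 / (1 + 0.12)^22 = 1,459,500 / 12.100310 = 120,616.7440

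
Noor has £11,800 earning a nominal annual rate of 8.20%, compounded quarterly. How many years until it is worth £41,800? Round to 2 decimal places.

Periodic rate i = 0.082/4 = 0.0205.
(1+i)^n = 41800/11800 = 3.54237, so n = ln 3.54237 / ln 1.0205 = 62.3277 quarters
= 62.3277/4 years

15.58 years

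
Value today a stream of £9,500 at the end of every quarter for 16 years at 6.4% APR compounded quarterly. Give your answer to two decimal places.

i = 0.064/4 = 0.016 per quarter; n = 16·4 = 64.
PV = PMT · [1 − (1+i)^(−n)] / i = 9500 · 39.870096 = 378,765.9134

£378,765.91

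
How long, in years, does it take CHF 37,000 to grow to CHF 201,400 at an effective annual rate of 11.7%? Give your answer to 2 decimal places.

n = ln(201400/37000) / ln(1+0.117) = ln(5.44324) / 0.110647 = 15.3134 years

15.31 years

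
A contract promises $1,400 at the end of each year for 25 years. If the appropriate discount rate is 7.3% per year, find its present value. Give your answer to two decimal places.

$15,883.41

Annuity factor a(25|0.073) = 11.345293; PV = 1400 × 11.345293 = 15,883.4106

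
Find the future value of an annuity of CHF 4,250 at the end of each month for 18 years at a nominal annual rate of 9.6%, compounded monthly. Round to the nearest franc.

CHF 2,438,869

With 12 periods per year: i = 0.008, n = 216.
FV = 4250 × [(1+0.008)^216 − 1] / 0.008 = 4250 × 573.851576 = 2,438,869.1964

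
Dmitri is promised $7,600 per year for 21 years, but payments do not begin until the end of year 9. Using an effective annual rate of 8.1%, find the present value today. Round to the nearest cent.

$40,514.41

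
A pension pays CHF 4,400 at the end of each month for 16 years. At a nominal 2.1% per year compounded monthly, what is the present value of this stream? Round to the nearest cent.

CHF 716,991.34

With 12 periods per year: i = 0.00175, n = 192.
Annuity factor a(192|0.00175) = 162.952577; PV = 4400 × 162.952577 = 716,991.3368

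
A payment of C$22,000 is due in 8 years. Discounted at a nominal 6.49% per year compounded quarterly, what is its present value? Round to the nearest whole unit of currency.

i = 0.0649/4 = 0.016225 per quarter; n = 8·4 = 32.
Discount factor = (1+0.016225)^(−32) = 0.597481; PV = 22,000 × 0.597481 = 13,144.5793

C$13,145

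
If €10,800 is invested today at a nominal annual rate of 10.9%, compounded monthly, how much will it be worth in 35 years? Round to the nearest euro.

With 12 periods per year: i = 0.00908333, n = 420.
10,800 × (1+0.00908333)^420 = 10,800 × 44.601958 = 481,701.1435

€481,701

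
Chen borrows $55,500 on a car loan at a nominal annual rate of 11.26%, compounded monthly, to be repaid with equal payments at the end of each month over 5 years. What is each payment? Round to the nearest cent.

Periodic rate i = 0.1126/12 = 0.00938333; n = 5 × 12 = 60 periods.
Annuity-PV factor = 45.719904; PMT = 55500 / 45.719904 = 1,213.9133

$1,213.91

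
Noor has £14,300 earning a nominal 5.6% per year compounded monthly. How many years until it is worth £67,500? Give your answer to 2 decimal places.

27.78 years

Periodic rate i = 0.056/12 = 0.00466667.
(1+i)^n = 67500/14300 = 4.72028, so n = ln 4.72028 / ln 1.00467 = 333.3185 months
= 333.3185/12 years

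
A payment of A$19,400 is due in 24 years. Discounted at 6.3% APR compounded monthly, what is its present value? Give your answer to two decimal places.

A$4,294.04

With 12 periods per year: i = 0.00525, n = 288.
Discount factor = (1+0.00525)^(−288) = 0.221342; PV = 19,400 × 0.221342 = 4,294.0409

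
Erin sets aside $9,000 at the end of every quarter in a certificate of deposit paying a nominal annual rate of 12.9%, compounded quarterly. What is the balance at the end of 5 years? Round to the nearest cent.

Periodic rate i = 0.129/4 = 0.03225; n = 5 × 4 = 20 periods.
FV = PMT · [(1+i)^n − 1] / i = 9000 · 27.493898 = 247,445.0786

$247,445.08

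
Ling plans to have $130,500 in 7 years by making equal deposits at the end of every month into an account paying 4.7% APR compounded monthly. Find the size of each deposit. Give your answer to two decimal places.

i = 0.047/12 = 0.00391667 per month; n = 7·12 = 84.
PMT = 130500 / ( [(1+0.00391667)^84 − 1] / 0.00391667 ) = 130500 / 99.238769 = 1,315.0103

$1,315.01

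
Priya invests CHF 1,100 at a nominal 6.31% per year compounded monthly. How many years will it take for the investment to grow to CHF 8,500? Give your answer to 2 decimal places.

32.49 years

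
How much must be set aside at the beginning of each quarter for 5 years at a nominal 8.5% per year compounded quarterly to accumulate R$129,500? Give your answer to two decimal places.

R$5,154.25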